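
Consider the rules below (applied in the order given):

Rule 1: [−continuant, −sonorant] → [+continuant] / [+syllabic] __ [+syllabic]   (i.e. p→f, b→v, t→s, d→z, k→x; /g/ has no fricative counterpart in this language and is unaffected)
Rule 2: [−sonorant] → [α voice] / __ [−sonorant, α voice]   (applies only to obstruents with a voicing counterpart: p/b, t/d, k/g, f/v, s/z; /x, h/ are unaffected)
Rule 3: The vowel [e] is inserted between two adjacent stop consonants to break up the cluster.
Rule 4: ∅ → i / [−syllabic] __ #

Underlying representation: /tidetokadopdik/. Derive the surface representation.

tizesoxazobediki

Rule 1 (intervocalic spirantization): /d/ is a stop between vowels /i/ and /e/, so it spirantizes to the fricative [z]. /t/ is a stop between vowels /e/ and /o/, so it spirantizes to the fricative [s]. /k/ is a stop between vowels /o/ and /a/, so it spirantizes to the fricative [x]. /d/ is a stop between vowels /a/ and /o/, so it spirantizes to the fricative [z]. /tidetokadopdik/ → tizesoxazopdik.
Rule 2 (regressive voicing assimilation): /p/ precedes the voiced obstruent /d/, so it voices to [b] by assimilation. /tizesoxazopdik/ → tizesoxazobdik.
Rule 3 (stop-cluster e-epenthesis): /b/ and /d/ form a stop–stop cluster, so [e] is inserted between them. /tizesoxazobdik/ → tizesoxazobedik.
Rule 4 (final i-epenthesis): the form ends in the consonant /k/, so [i] is inserted word-finally. /tizesoxazobedik/ → tizesoxazobediki.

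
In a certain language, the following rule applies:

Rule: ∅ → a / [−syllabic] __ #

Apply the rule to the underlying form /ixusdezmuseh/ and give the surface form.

the form ends in the consonant /h/, so [a] is inserted word-finally.
Surface form: [ixusdezmuseha].

ixusdezmuseha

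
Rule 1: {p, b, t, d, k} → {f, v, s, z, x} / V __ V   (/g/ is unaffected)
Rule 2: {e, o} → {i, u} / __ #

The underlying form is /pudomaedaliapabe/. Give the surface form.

Rule 1 (intervocalic spirantization): /d/ is a stop between vowels /u/ and /o/, so it spirantizes to the fricative [z]. /d/ is a stop between vowels /e/ and /a/, so it spirantizes to the fricative [z]. /p/ is a stop between vowels /a/ and /a/, so it spirantizes to the fricative [f]. /b/ is a stop between vowels /a/ and /e/, so it spirantizes to the fricative [v]. /pudomaedaliapabe/ → puzomaezaliafave.
Rule 2 (final vowel raising): /e/ is a mid vowel in word-final position, so it raises to [i]. /puzomaezaliafave/ → puzomaezaliafavi.

puzomaezaliafavi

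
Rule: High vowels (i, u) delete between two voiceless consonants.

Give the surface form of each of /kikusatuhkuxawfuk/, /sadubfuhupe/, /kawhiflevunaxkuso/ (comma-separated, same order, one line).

kksathkxawfk, sadubfhpe, kawhflevunaxkso

/kikusatuhkuxawfuk/: /i/ is a high vowel flanked by voiceless consonants /k/ and /k/, so it deletes. /u/ is a high vowel flanked by voiceless consonants /k/ and /s/, so it deletes. /u/ is a high vowel flanked by voiceless consonants /t/ and /h/, so it deletes. /u/ is a high vowel flanked by voiceless consonants /k/ and /x/, so it deletes. /u/ is a high vowel flanked by voiceless consonants /f/ and /k/, so it deletes. → [kksathkxawfk].
/sadubfuhupe/: /u/ is a high vowel flanked by voiceless consonants /f/ and /h/, so it deletes. /u/ is a high vowel flanked by voiceless consonants /h/ and /p/, so it deletes. → [sadubfhpe].
/kawhiflevunaxkuso/: /i/ is a high vowel flanked by voiceless consonants /h/ and /f/, so it deletes. /u/ is a high vowel flanked by voiceless consonants /k/ and /s/, so it deletes. → [kawhflevunaxkso].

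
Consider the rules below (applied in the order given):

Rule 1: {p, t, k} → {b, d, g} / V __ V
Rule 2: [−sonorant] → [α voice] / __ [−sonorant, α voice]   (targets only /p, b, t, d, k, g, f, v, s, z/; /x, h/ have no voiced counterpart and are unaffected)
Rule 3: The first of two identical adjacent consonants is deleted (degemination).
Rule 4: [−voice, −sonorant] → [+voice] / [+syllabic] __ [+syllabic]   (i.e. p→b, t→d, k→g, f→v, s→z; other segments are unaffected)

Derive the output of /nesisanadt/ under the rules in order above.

nezizanat

Rule 1 (intervocalic voicing): no segment meets the environment; /nesisanadt/ is unchanged.
Rule 2 (regressive voicing assimilation): /d/ precedes the voiceless obstruent /t/, so it devoices to [t] by assimilation. /nesisanadt/ → nesisanatt.
Rule 3 (degemination): /tt/ is a geminate; the first /t/ deletes. /nesisanatt/ → nesisanat.
Rule 4 (intervocalic voicing): /s/ is a voiceless obstruent between vowels /e/ and /i/, so it voices to [z]. /s/ is a voiceless obstruent between vowels /i/ and /a/, so it voices to [z]. /nesisanat/ → nezizanat.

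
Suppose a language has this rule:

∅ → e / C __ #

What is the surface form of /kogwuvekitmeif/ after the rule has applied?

the form ends in the consonant /f/, so [e] is inserted word-finally.
Surface form: [kogwuvekitmeife].

kogwuvekitmeife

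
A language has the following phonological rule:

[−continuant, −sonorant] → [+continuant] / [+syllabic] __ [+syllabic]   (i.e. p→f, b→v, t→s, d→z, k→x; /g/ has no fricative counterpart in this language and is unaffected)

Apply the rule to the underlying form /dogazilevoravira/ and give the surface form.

dogazilevoravira

No segment of /dogazilevoravira/ meets the structural description of the rule, so the form surfaces unchanged.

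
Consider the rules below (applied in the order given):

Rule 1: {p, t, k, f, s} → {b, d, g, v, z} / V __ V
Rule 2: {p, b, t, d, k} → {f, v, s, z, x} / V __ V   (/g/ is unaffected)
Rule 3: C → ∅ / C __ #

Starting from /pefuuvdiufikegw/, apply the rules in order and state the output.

Rule 1 (intervocalic voicing): /f/ is a voiceless obstruent between vowels /e/ and /u/, so it voices to [v]. /f/ is a voiceless obstruent between vowels /u/ and /i/, so it voices to [v]. /k/ is a voiceless obstruent between vowels /i/ and /e/, so it voices to [g]. /pefuuvdiufikegw/ → pevuuvdiuvigegw.
Rule 2 (intervocalic spirantization): no segment meets the environment; /pevuuvdiuvigegw/ is unchanged.
Rule 3 (final cluster simplification): /w/ is the second consonant of a word-final cluster /gw/, so it deletes. /pevuuvdiuvigegw/ → pevuuvdiuvigeg.

pevuuvdiuvigeg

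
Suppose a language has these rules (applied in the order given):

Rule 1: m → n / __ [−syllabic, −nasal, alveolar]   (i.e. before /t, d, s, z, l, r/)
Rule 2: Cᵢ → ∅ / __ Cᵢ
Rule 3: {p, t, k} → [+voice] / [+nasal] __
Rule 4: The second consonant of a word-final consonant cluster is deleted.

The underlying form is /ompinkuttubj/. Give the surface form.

ombingutub

Rule 1 (nasal place assimilation): no segment meets the environment; /ompinkuttubj/ is unchanged.
Rule 2 (degemination): /tt/ is a geminate; the first /t/ deletes. /ompinkuttubj/ → ompinkutubj.
Rule 3 (post-nasal voicing): /p/ is a voiceless stop immediately after the nasal /m/, so it voices to [b]. /k/ is a voiceless stop immediately after the nasal /n/, so it voices to [g]. /ompinkutubj/ → ombingutubj.
Rule 4 (final cluster simplification): /j/ is the second consonant of a word-final cluster /bj/, so it deletes. /ombingutubj/ → ombingutub.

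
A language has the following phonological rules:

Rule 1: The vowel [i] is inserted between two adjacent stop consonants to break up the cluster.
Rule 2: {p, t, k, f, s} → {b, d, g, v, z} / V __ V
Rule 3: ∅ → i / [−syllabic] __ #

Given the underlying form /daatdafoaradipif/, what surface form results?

daadidavoaradibifi

Rule 1 (stop-cluster i-epenthesis): /t/ and /d/ form a stop–stop cluster, so [i] is inserted between them. /daatdafoaradipif/ → daatidafoaradipif.
Rule 2 (intervocalic voicing): /t/ is a voiceless obstruent between vowels /a/ and /i/, so it voices to [d]. /f/ is a voiceless obstruent between vowels /a/ and /o/, so it voices to [v]. /p/ is a voiceless obstruent between vowels /i/ and /i/, so it voices to [b]. /daatidafoaradipif/ → daadidavoaradibif.
Rule 3 (final i-epenthesis): the form ends in the consonant /f/, so [i] is inserted word-finally. /daadidavoaradibif/ → daadidavoaradibifi.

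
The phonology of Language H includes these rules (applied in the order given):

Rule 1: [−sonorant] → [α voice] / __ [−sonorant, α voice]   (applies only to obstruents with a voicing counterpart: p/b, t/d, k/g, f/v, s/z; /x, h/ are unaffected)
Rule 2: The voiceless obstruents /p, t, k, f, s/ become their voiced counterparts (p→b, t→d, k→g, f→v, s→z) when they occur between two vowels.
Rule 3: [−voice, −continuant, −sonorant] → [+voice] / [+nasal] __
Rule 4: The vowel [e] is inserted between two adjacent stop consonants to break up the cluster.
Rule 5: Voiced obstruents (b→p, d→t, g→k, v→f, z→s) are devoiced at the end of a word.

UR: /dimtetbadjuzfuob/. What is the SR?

Rule 1 (regressive voicing assimilation): /t/ precedes the voiced obstruent /b/, so it voices to [d] by assimilation. /z/ precedes the voiceless obstruent /f/, so it devoices to [s] by assimilation. /dimtetbadjuzfuob/ → dimtedbadjusfuob.
Rule 2 (intervocalic voicing): no segment meets the environment; /dimtedbadjusfuob/ is unchanged.
Rule 3 (post-nasal voicing): /t/ is a voiceless stop immediately after the nasal /m/, so it voices to [d]. /dimtedbadjusfuob/ → dimdedbadjusfuob.
Rule 4 (stop-cluster e-epenthesis): /d/ and /b/ form a stop–stop cluster, so [e] is inserted between them. /dimdedbadjusfuob/ → dimdedebadjusfuob.
Rule 5 (final devoicing): /b/ is a voiced obstruent in word-final position, so it devoices to [p]. /dimdedebadjusfuob/ → dimdedebadjusfuop.

dimdedebadjusfuop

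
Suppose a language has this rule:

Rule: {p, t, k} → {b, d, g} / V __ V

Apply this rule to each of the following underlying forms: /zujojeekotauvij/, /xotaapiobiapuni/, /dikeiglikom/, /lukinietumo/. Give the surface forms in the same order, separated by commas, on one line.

zujojeegodauvij, xodaabiobiabuni, digeigligom, luginiedumo

/zujojeekotauvij/: /k/ is a voiceless stop between vowels /e/ and /o/, so it voices to [g]. /t/ is a voiceless stop between vowels /o/ and /a/, so it voices to [d]. → [zujojeegodauvij].
/xotaapiobiapuni/: /t/ is a voiceless stop between vowels /o/ and /a/, so it voices to [d]. /p/ is a voiceless stop between vowels /a/ and /i/, so it voices to [b]. /p/ is a voiceless stop between vowels /a/ and /u/, so it voices to [b]. → [xodaabiobiabuni].
/dikeiglikom/: /k/ is a voiceless stop between vowels /i/ and /e/, so it voices to [g]. /k/ is a voiceless stop between vowels /i/ and /o/, so it voices to [g]. → [digeigligom].
/lukinietumo/: /k/ is a voiceless stop between vowels /u/ and /i/, so it voices to [g]. /t/ is a voiceless stop between vowels /e/ and /u/, so it voices to [d]. → [luginiedumo].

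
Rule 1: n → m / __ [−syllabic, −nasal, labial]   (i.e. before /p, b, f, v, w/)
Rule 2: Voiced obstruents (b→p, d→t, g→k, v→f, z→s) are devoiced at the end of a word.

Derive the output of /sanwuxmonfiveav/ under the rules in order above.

samwuxmomfiveaf

Rule 1 (nasal place assimilation): /n/ precedes the labial consonant /w/, so it assimilates in place to [m]. /n/ precedes the labial consonant /f/, so it assimilates in place to [m]. /sanwuxmonfiveav/ → samwuxmomfiveav.
Rule 2 (final devoicing): /v/ is a voiced obstruent in word-final position, so it devoices to [f]. /samwuxmomfiveav/ → samwuxmomfiveaf.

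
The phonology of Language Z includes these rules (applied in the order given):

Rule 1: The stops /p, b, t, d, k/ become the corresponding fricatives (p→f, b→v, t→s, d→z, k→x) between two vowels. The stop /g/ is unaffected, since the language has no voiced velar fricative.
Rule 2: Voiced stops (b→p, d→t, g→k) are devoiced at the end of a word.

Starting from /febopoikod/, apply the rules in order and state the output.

fevofoixot

Rule 1 (intervocalic spirantization): /b/ is a stop between vowels /e/ and /o/, so it spirantizes to the fricative [v]. /p/ is a stop between vowels /o/ and /o/, so it spirantizes to the fricative [f]. /k/ is a stop between vowels /i/ and /o/, so it spirantizes to the fricative [x]. /febopoikod/ → fevofoixod.
Rule 2 (final devoicing): /d/ is a voiced stop in word-final position, so it devoices to [t]. /fevofoixod/ → fevofoixot.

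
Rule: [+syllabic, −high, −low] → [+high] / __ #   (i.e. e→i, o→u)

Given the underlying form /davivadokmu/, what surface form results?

No segment of /davivadokmu/ meets the structural description of the rule, so the form surfaces unchanged.

davivadokmu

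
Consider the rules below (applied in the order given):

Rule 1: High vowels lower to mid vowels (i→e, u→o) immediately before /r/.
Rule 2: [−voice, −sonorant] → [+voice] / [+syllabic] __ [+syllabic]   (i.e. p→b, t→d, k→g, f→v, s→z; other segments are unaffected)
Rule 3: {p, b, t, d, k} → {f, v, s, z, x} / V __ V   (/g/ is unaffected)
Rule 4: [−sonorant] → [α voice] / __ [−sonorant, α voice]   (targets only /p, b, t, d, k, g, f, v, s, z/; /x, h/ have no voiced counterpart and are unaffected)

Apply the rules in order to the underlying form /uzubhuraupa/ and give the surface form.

Rule 1 (pre-rhotic lowering): /u/ is a high vowel immediately before /r/, so it lowers to [o]. /uzubhuraupa/ → uzubhoraupa.
Rule 2 (intervocalic voicing): /p/ is a voiceless obstruent between vowels /u/ and /a/, so it voices to [b]. /uzubhoraupa/ → uzubhorauba.
Rule 3 (intervocalic spirantization): /b/ is a stop between vowels /u/ and /a/, so it spirantizes to the fricative [v]. /uzubhorauba/ → uzubhorauva.
Rule 4 (regressive voicing assimilation): /b/ precedes the voiceless obstruent /h/, so it devoices to [p] by assimilation. /uzubhorauva/ → uzuphorauva.

uzuphorauva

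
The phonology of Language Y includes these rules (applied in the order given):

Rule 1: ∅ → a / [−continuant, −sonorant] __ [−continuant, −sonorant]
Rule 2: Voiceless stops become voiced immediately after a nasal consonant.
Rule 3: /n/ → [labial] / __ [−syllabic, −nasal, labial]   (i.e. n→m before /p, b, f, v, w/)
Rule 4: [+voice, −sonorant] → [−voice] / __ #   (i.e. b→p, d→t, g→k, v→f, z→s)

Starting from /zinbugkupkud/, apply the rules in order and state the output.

zimbugakupakut

Rule 1 (stop-cluster a-epenthesis): /g/ and /k/ form a stop–stop cluster, so [a] is inserted between them. /p/ and /k/ form a stop–stop cluster, so [a] is inserted between them. /zinbugkupkud/ → zinbugakupakud.
Rule 2 (post-nasal voicing): no segment meets the environment; /zinbugakupakud/ is unchanged.
Rule 3 (nasal place assimilation): /n/ precedes the labial consonant /b/, so it assimilates in place to [m]. /zinbugakupakud/ → zimbugakupakud.
Rule 4 (final devoicing): /d/ is a voiced obstruent in word-final position, so it devoices to [t]. /zimbugakupakud/ → zimbugakupakut.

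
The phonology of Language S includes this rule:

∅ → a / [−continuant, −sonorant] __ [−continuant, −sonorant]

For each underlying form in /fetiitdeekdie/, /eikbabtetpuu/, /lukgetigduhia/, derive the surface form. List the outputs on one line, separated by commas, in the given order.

/fetiitdeekdie/: /t/ and /d/ form a stop–stop cluster, so [a] is inserted between them. /k/ and /d/ form a stop–stop cluster, so [a] is inserted between them. → [fetiitadeekadie].
/eikbabtetpuu/: /k/ and /b/ form a stop–stop cluster, so [a] is inserted between them. /b/ and /t/ form a stop–stop cluster, so [a] is inserted between them. /t/ and /p/ form a stop–stop cluster, so [a] is inserted between them. → [eikababatetapuu].
/lukgetigduhia/: /k/ and /g/ form a stop–stop cluster, so [a] is inserted between them. /g/ and /d/ form a stop–stop cluster, so [a] is inserted between them. → [lukagetigaduhia].

fetiitadeekadie, eikababatetapuu, lukagetigaduhia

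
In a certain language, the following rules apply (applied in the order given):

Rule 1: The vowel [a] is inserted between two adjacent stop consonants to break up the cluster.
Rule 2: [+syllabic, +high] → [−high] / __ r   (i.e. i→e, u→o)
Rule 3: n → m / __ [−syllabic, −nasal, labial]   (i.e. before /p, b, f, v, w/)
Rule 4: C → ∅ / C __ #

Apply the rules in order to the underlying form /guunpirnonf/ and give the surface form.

Rule 1 (stop-cluster a-epenthesis): no segment meets the environment; /guunpirnonf/ is unchanged.
Rule 2 (pre-rhotic lowering): /i/ is a high vowel immediately before /r/, so it lowers to [e]. /guunpirnonf/ → guunpernonf.
Rule 3 (nasal place assimilation): /n/ precedes the labial consonant /p/, so it assimilates in place to [m]. /n/ precedes the labial consonant /f/, so it assimilates in place to [m]. /guunpernonf/ → guumpernomf.
Rule 4 (final cluster simplification): /f/ is the second consonant of a word-final cluster /mf/, so it deletes. /guumpernomf/ → guumpernom.

guumpernom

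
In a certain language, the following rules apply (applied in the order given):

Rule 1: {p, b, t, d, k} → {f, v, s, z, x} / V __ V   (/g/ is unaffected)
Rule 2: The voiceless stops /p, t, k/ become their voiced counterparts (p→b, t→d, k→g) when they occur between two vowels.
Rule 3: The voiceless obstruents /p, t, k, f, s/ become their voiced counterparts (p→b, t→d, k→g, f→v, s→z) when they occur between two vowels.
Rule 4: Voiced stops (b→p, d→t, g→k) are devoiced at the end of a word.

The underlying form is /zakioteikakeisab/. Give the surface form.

zaxiozeixaxeizap

Rule 1 (intervocalic spirantization): /k/ is a stop between vowels /a/ and /i/, so it spirantizes to the fricative [x]. /t/ is a stop between vowels /o/ and /e/, so it spirantizes to the fricative [s]. /k/ is a stop between vowels /i/ and /a/, so it spirantizes to the fricative [x]. /k/ is a stop between vowels /a/ and /e/, so it spirantizes to the fricative [x]. /zakioteikakeisab/ → zaxioseixaxeisab.
Rule 2 (intervocalic voicing): no segment meets the environment; /zaxioseixaxeisab/ is unchanged.
Rule 3 (intervocalic voicing): /s/ is a voiceless obstruent between vowels /o/ and /e/, so it voices to [z]. /s/ is a voiceless obstruent between vowels /i/ and /a/, so it voices to [z]. /zaxioseixaxeisab/ → zaxiozeixaxeizab.
Rule 4 (final devoicing): /b/ is a voiced stop in word-final position, so it devoices to [p]. /zaxiozeixaxeizab/ → zaxiozeixaxeizap.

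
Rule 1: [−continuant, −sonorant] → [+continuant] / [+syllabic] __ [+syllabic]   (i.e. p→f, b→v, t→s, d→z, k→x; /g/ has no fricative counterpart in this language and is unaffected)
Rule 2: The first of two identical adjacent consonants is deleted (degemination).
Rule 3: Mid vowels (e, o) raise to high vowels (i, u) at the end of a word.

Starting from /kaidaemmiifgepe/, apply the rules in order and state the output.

kaizaemiifgefi

Rule 1 (intervocalic spirantization): /d/ is a stop between vowels /i/ and /a/, so it spirantizes to the fricative [z]. /p/ is a stop between vowels /e/ and /e/, so it spirantizes to the fricative [f]. /kaidaemmiifgepe/ → kaizaemmiifgefe.
Rule 2 (degemination): /mm/ is a geminate; the first /m/ deletes. /kaizaemmiifgefe/ → kaizaemiifgefe.
Rule 3 (final vowel raising): /e/ is a mid vowel in word-final position, so it raises to [i]. /kaizaemiifgefe/ → kaizaemiifgefi.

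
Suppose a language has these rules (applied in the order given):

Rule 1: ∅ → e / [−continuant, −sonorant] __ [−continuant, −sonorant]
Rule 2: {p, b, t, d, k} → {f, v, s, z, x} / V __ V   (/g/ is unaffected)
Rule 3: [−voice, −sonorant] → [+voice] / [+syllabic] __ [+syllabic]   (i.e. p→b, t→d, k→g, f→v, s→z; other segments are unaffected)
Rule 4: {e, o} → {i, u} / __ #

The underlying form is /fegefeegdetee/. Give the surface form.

Rule 1 (stop-cluster e-epenthesis): /g/ and /d/ form a stop–stop cluster, so [e] is inserted between them. /fegefeegdetee/ → fegefeegedetee.
Rule 2 (intervocalic spirantization): /d/ is a stop between vowels /e/ and /e/, so it spirantizes to the fricative [z]. /t/ is a stop between vowels /e/ and /e/, so it spirantizes to the fricative [s]. /fegefeegedetee/ → fegefeegezesee.
Rule 3 (intervocalic voicing): /f/ is a voiceless obstruent between vowels /e/ and /e/, so it voices to [v]. /s/ is a voiceless obstruent between vowels /e/ and /e/, so it voices to [z]. /fegefeegezesee/ → fegeveegezezee.
Rule 4 (final vowel raising): /e/ is a mid vowel in word-final position, so it raises to [i]. /fegeveegezezee/ → fegeveegezezei.

fegeveegezezei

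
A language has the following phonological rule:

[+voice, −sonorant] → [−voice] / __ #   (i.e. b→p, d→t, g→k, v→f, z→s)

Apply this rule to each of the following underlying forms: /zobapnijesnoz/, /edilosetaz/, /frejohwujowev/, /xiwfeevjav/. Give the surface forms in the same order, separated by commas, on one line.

/zobapnijesnoz/: /z/ is a voiced obstruent in word-final position, so it devoices to [s]. → [zobapnijesnos].
/edilosetaz/: /z/ is a voiced obstruent in word-final position, so it devoices to [s]. → [edilosetas].
/frejohwujowev/: /v/ is a voiced obstruent in word-final position, so it devoices to [f]. → [frejohwujowef].
/xiwfeevjav/: /v/ is a voiced obstruent in word-final position, so it devoices to [f]. → [xiwfeevjaf].

zobapnijesnos, edilosetas, frejohwujowef, xiwfeevjaf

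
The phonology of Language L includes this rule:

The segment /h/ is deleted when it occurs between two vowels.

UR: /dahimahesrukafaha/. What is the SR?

/h/ occurs between vowels /a/ and /i/, so it deletes.
/h/ occurs between vowels /a/ and /e/, so it deletes.
/h/ occurs between vowels /a/ and /a/, so it deletes.
Surface form: [daimaesrukafaa].

daimaesrukafaa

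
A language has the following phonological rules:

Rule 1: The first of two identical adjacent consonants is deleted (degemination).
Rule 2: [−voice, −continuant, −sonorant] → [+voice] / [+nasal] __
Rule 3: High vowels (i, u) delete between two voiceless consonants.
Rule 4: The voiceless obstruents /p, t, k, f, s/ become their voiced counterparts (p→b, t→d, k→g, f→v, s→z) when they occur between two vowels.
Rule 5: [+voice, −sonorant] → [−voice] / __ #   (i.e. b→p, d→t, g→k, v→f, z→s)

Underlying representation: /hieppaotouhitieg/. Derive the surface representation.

Rule 1 (degemination): /pp/ is a geminate; the first /p/ deletes. /hieppaotouhitieg/ → hiepaotouhitieg.
Rule 2 (post-nasal voicing): no segment meets the environment; /hiepaotouhitieg/ is unchanged.
Rule 3 (high vowel syncope): /i/ is a high vowel flanked by voiceless consonants /h/ and /t/, so it deletes. /hiepaotouhitieg/ → hiepaotouhtieg.
Rule 4 (intervocalic voicing): /p/ is a voiceless obstruent between vowels /e/ and /a/, so it voices to [b]. /t/ is a voiceless obstruent between vowels /o/ and /o/, so it voices to [d]. /hiepaotouhtieg/ → hiebaodouhtieg.
Rule 5 (final devoicing): /g/ is a voiced obstruent in word-final position, so it devoices to [k]. /hiebaodouhtieg/ → hiebaodouhtiek.

hiebaodouhtiek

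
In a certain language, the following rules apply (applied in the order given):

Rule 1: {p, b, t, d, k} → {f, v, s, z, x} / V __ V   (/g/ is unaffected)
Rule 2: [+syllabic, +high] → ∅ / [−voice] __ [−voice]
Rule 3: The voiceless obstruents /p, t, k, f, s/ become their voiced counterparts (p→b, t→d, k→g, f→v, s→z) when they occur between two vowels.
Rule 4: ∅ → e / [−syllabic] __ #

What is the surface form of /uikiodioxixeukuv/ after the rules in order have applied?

uixiozioxxeuxuve

Rule 1 (intervocalic spirantization): /k/ is a stop between vowels /i/ and /i/, so it spirantizes to the fricative [x]. /d/ is a stop between vowels /o/ and /i/, so it spirantizes to the fricative [z]. /k/ is a stop between vowels /u/ and /u/, so it spirantizes to the fricative [x]. /uikiodioxixeukuv/ → uixiozioxixeuxuv.
Rule 2 (high vowel syncope): /i/ is a high vowel flanked by voiceless consonants /x/ and /x/, so it deletes. /uixiozioxixeuxuv/ → uixiozioxxeuxuv.
Rule 3 (intervocalic voicing): no segment meets the environment; /uixiozioxxeuxuv/ is unchanged.
Rule 4 (final e-epenthesis): the form ends in the consonant /v/, so [e] is inserted word-finally. /uixiozioxxeuxuv/ → uixiozioxxeuxuve.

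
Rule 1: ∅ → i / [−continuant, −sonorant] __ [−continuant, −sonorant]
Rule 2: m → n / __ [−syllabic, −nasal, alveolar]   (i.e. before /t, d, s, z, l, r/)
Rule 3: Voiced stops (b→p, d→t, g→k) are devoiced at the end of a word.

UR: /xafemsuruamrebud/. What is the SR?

Rule 1 (stop-cluster i-epenthesis): no segment meets the environment; /xafemsuruamrebud/ is unchanged.
Rule 2 (nasal place assimilation): /m/ precedes the alveolar consonant /s/, so it assimilates in place to [n]. /m/ precedes the alveolar consonant /r/, so it assimilates in place to [n]. /xafemsuruamrebud/ → xafensuruanrebud.
Rule 3 (final devoicing): /d/ is a voiced stop in word-final position, so it devoices to [t]. /xafensuruanrebud/ → xafensuruanrebut.

xafensuruanrebut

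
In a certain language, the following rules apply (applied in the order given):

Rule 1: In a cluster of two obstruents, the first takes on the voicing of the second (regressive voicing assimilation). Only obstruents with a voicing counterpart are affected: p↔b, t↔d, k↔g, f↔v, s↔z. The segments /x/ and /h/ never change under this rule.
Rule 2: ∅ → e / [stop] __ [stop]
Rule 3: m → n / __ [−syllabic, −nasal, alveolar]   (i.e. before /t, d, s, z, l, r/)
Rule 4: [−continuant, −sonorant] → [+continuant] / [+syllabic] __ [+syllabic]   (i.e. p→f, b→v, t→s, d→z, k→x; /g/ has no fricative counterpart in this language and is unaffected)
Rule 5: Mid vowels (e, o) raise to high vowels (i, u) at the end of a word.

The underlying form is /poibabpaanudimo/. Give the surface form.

Rule 1 (regressive voicing assimilation): /b/ precedes the voiceless obstruent /p/, so it devoices to [p] by assimilation. /poibabpaanudimo/ → poibappaanudimo.
Rule 2 (stop-cluster e-epenthesis): /p/ and /p/ form a stop–stop cluster, so [e] is inserted between them. /poibappaanudimo/ → poibapepaanudimo.
Rule 3 (nasal place assimilation): no segment meets the environment; /poibapepaanudimo/ is unchanged.
Rule 4 (intervocalic spirantization): /b/ is a stop between vowels /i/ and /a/, so it spirantizes to the fricative [v]. /p/ is a stop between vowels /a/ and /e/, so it spirantizes to the fricative [f]. /p/ is a stop between vowels /e/ and /a/, so it spirantizes to the fricative [f]. /d/ is a stop between vowels /u/ and /i/, so it spirantizes to the fricative [z]. /poibapepaanudimo/ → poivafefaanuzimo.
Rule 5 (final vowel raising): /o/ is a mid vowel in word-final position, so it raises to [u]. /poivafefaanuzimo/ → poivafefaanuzimu.

poivafefaanuzimu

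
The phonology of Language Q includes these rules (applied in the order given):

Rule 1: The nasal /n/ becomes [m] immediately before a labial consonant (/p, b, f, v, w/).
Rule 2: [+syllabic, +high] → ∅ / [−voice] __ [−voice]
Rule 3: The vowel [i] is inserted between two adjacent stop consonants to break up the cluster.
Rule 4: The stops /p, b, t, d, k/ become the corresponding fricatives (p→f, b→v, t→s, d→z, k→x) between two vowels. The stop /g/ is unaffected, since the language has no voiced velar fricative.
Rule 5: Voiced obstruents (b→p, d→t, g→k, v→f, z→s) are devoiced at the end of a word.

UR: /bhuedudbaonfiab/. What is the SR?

bhuezuzivaomfiap

Rule 1 (nasal place assimilation): /n/ precedes the labial consonant /f/, so it assimilates in place to [m]. /bhuedudbaonfiab/ → bhuedudbaomfiab.
Rule 2 (high vowel syncope): no segment meets the environment; /bhuedudbaomfiab/ is unchanged.
Rule 3 (stop-cluster i-epenthesis): /d/ and /b/ form a stop–stop cluster, so [i] is inserted between them. /bhuedudbaomfiab/ → bhuedudibaomfiab.
Rule 4 (intervocalic spirantization): /d/ is a stop between vowels /e/ and /u/, so it spirantizes to the fricative [z]. /d/ is a stop between vowels /u/ and /i/, so it spirantizes to the fricative [z]. /b/ is a stop between vowels /i/ and /a/, so it spirantizes to the fricative [v]. /bhuedudibaomfiab/ → bhuezuzivaomfiab.
Rule 5 (final devoicing): /b/ is a voiced obstruent in word-final position, so it devoices to [p]. /bhuezuzivaomfiab/ → bhuezuzivaomfiap.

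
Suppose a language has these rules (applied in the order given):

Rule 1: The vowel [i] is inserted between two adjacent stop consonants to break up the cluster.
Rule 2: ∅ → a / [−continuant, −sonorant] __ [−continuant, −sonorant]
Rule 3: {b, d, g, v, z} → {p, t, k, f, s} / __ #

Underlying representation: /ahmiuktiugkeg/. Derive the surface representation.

Rule 1 (stop-cluster i-epenthesis): /k/ and /t/ form a stop–stop cluster, so [i] is inserted between them. /g/ and /k/ form a stop–stop cluster, so [i] is inserted between them. /ahmiuktiugkeg/ → ahmiukitiugikeg.
Rule 2 (stop-cluster a-epenthesis): no segment meets the environment; /ahmiukitiugikeg/ is unchanged.
Rule 3 (final devoicing): /g/ is a voiced obstruent in word-final position, so it devoices to [k]. /ahmiukitiugikeg/ → ahmiukitiugikek.

ahmiukitiugikek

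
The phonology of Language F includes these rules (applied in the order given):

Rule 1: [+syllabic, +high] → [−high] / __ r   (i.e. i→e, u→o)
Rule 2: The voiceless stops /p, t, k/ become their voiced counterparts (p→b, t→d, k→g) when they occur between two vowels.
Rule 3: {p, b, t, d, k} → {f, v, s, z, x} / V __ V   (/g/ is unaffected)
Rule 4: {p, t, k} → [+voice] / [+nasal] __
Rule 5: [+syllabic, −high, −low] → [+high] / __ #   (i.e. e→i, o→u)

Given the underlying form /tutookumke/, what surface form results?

Rule 1 (pre-rhotic lowering): no segment meets the environment; /tutookumke/ is unchanged.
Rule 2 (intervocalic voicing): /t/ is a voiceless stop between vowels /u/ and /o/, so it voices to [d]. /k/ is a voiceless stop between vowels /o/ and /u/, so it voices to [g]. /tutookumke/ → tudoogumke.
Rule 3 (intervocalic spirantization): /d/ is a stop between vowels /u/ and /o/, so it spirantizes to the fricative [z]. /tudoogumke/ → tuzoogumke.
Rule 4 (post-nasal voicing): /k/ is a voiceless stop immediately after the nasal /m/, so it voices to [g]. /tuzoogumke/ → tuzoogumge.
Rule 5 (final vowel raising): /e/ is a mid vowel in word-final position, so it raises to [i]. /tuzoogumge/ → tuzoogumgi.

tuzoogumgi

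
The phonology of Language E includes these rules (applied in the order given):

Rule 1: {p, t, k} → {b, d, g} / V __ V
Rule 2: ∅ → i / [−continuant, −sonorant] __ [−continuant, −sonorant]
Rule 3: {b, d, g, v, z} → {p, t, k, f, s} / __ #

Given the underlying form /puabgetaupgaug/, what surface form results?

Rule 1 (intervocalic voicing): /t/ is a voiceless stop between vowels /e/ and /a/, so it voices to [d]. /puabgetaupgaug/ → puabgedaupgaug.
Rule 2 (stop-cluster i-epenthesis): /b/ and /g/ form a stop–stop cluster, so [i] is inserted between them. /p/ and /g/ form a stop–stop cluster, so [i] is inserted between them. /puabgedaupgaug/ → puabigedaupigaug.
Rule 3 (final devoicing): /g/ is a voiced obstruent in word-final position, so it devoices to [k]. /puabigedaupigaug/ → puabigedaupigauk.

puabigedaupigauk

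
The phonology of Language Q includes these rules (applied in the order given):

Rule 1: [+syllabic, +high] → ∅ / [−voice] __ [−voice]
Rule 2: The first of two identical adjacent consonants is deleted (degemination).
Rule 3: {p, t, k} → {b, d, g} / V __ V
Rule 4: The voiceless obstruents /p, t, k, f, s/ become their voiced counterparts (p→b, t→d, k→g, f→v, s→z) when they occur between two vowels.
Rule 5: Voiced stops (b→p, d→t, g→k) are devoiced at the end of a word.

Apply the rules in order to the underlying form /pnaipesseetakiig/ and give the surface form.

Rule 1 (high vowel syncope): no segment meets the environment; /pnaipesseetakiig/ is unchanged.
Rule 2 (degemination): /ss/ is a geminate; the first /s/ deletes. /pnaipesseetakiig/ → pnaipeseetakiig.
Rule 3 (intervocalic voicing): /p/ is a voiceless stop between vowels /i/ and /e/, so it voices to [b]. /t/ is a voiceless stop between vowels /e/ and /a/, so it voices to [d]. /k/ is a voiceless stop between vowels /a/ and /i/, so it voices to [g]. /pnaipeseetakiig/ → pnaibeseedagiig.
Rule 4 (intervocalic voicing): /s/ is a voiceless obstruent between vowels /e/ and /e/, so it voices to [z]. /pnaibeseedagiig/ → pnaibezeedagiig.
Rule 5 (final devoicing): /g/ is a voiced stop in word-final position, so it devoices to [k]. /pnaibezeedagiig/ → pnaibezeedagiik.

pnaibezeedagiik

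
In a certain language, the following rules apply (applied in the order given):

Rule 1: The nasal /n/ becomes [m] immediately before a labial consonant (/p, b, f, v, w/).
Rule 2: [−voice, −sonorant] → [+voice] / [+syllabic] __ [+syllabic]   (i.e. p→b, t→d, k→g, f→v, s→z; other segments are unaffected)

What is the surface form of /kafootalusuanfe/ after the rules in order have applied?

kavoodaluzuamfe

Rule 1 (nasal place assimilation): /n/ precedes the labial consonant /f/, so it assimilates in place to [m]. /kafootalusuanfe/ → kafootalusuamfe.
Rule 2 (intervocalic voicing): /f/ is a voiceless obstruent between vowels /a/ and /o/, so it voices to [v]. /t/ is a voiceless obstruent between vowels /o/ and /a/, so it voices to [d]. /s/ is a voiceless obstruent between vowels /u/ and /u/, so it voices to [z]. /kafootalusuamfe/ → kavoodaluzuamfe.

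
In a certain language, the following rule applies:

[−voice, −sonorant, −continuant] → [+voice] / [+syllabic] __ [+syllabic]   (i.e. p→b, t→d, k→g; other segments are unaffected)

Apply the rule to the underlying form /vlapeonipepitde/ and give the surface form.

vlabeonibebitde

Scanning /vlapeonipepitde/: /p/ is a voiceless stop between vowels /a/ and /e/, so it voices to [b]; /p/ is a voiceless stop between vowels /i/ and /e/, so it voices to [b]; /p/ is a voiceless stop between vowels /e/ and /i/, so it voices to [b]; /t/ at position 13 is not in the conditioning environment.
Result: [vlabeonibebitde].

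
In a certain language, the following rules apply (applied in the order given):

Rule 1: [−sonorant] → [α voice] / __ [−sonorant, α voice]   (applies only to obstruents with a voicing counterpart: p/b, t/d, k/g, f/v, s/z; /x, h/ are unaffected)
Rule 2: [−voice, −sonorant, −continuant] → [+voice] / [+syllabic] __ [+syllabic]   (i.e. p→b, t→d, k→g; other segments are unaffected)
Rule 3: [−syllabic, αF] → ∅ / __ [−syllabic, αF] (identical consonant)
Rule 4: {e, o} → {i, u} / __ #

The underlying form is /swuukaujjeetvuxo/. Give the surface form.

swuugaujeedvuxu

Rule 1 (regressive voicing assimilation): /t/ precedes the voiced obstruent /v/, so it voices to [d] by assimilation. /swuukaujjeetvuxo/ → swuukaujjeedvuxo.
Rule 2 (intervocalic voicing): /k/ is a voiceless stop between vowels /u/ and /a/, so it voices to [g]. /swuukaujjeedvuxo/ → swuugaujjeedvuxo.
Rule 3 (degemination): /jj/ is a geminate; the first /j/ deletes. /swuugaujjeedvuxo/ → swuugaujeedvuxo.
Rule 4 (final vowel raising): /o/ is a mid vowel in word-final position, so it raises to [u]. /swuugaujeedvuxo/ → swuugaujeedvuxu.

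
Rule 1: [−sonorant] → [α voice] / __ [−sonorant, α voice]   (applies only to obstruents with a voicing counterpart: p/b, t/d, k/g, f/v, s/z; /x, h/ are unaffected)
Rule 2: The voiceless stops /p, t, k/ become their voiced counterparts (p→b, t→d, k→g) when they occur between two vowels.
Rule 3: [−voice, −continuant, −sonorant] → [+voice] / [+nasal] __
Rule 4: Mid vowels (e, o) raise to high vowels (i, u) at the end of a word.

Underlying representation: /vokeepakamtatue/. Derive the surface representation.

Rule 1 (regressive voicing assimilation): no segment meets the environment; /vokeepakamtatue/ is unchanged.
Rule 2 (intervocalic voicing): /k/ is a voiceless stop between vowels /o/ and /e/, so it voices to [g]. /p/ is a voiceless stop between vowels /e/ and /a/, so it voices to [b]. /k/ is a voiceless stop between vowels /a/ and /a/, so it voices to [g]. /t/ is a voiceless stop between vowels /a/ and /u/, so it voices to [d]. /vokeepakamtatue/ → vogeebagamtadue.
Rule 3 (post-nasal voicing): /t/ is a voiceless stop immediately after the nasal /m/, so it voices to [d]. /vogeebagamtadue/ → vogeebagamdadue.
Rule 4 (final vowel raising): /e/ is a mid vowel in word-final position, so it raises to [i]. /vogeebagamdadue/ → vogeebagamdadui.

vogeebagamdadui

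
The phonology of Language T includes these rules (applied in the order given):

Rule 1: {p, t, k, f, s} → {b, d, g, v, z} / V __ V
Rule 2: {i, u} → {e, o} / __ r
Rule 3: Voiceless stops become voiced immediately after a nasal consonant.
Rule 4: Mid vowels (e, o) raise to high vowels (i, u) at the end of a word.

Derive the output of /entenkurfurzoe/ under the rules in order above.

Rule 1 (intervocalic voicing): no segment meets the environment; /entenkurfurzoe/ is unchanged.
Rule 2 (pre-rhotic lowering): /u/ is a high vowel immediately before /r/, so it lowers to [o]. /u/ is a high vowel immediately before /r/, so it lowers to [o]. /entenkurfurzoe/ → entenkorforzoe.
Rule 3 (post-nasal voicing): /t/ is a voiceless stop immediately after the nasal /n/, so it voices to [d]. /k/ is a voiceless stop immediately after the nasal /n/, so it voices to [g]. /entenkorforzoe/ → endengorforzoe.
Rule 4 (final vowel raising): /e/ is a mid vowel in word-final position, so it raises to [i]. /endengorforzoe/ → endengorforzoi.

endengorforzoi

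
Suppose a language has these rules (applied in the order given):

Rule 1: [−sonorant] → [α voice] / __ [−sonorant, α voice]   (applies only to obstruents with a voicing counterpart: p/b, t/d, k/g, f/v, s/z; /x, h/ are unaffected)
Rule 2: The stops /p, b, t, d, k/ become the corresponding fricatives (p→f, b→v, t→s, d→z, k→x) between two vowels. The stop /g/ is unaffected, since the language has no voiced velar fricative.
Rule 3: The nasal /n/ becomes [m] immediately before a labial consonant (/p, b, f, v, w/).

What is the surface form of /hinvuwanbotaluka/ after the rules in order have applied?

himvuwambosaluxa

Rule 1 (regressive voicing assimilation): no segment meets the environment; /hinvuwanbotaluka/ is unchanged.
Rule 2 (intervocalic spirantization): /t/ is a stop between vowels /o/ and /a/, so it spirantizes to the fricative [s]. /k/ is a stop between vowels /u/ and /a/, so it spirantizes to the fricative [x]. /hinvuwanbotaluka/ → hinvuwanbosaluxa.
Rule 3 (nasal place assimilation): /n/ precedes the labial consonant /v/, so it assimilates in place to [m]. /n/ precedes the labial consonant /b/, so it assimilates in place to [m]. /hinvuwanbosaluxa/ → himvuwambosaluxa.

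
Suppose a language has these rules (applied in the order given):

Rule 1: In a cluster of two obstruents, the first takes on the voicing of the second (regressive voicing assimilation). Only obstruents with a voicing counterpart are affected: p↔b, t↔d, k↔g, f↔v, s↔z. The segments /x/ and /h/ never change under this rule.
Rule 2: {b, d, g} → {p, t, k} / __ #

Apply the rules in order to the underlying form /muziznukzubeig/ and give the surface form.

Rule 1 (regressive voicing assimilation): /k/ precedes the voiced obstruent /z/, so it voices to [g] by assimilation. /muziznukzubeig/ → muziznugzubeig.
Rule 2 (final devoicing): /g/ is a voiced stop in word-final position, so it devoices to [k]. /muziznugzubeig/ → muziznugzubeik.

muziznugzubeik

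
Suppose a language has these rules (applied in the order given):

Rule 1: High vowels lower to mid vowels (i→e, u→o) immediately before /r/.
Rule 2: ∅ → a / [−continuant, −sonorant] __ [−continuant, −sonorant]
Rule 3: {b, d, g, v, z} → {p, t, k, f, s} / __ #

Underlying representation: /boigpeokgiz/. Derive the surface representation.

Rule 1 (pre-rhotic lowering): no segment meets the environment; /boigpeokgiz/ is unchanged.
Rule 2 (stop-cluster a-epenthesis): /g/ and /p/ form a stop–stop cluster, so [a] is inserted between them. /k/ and /g/ form a stop–stop cluster, so [a] is inserted between them. /boigpeokgiz/ → boigapeokagiz.
Rule 3 (final devoicing): /z/ is a voiced obstruent in word-final position, so it devoices to [s]. /boigapeokagiz/ → boigapeokagis.

boigapeokagis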